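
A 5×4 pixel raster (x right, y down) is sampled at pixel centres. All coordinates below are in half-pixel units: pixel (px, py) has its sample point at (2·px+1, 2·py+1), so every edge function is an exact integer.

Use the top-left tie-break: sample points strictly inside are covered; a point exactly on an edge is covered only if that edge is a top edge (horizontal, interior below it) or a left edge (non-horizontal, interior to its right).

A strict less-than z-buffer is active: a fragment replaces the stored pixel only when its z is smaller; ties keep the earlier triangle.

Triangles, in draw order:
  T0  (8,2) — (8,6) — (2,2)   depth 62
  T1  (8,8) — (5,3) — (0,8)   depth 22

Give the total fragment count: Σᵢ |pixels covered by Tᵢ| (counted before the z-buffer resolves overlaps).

T0:
  2·area = 24
  edge (8, 2)→(8, 6): d=(0,4) right/bottom  bias=-1
  edge (8, 6)→(2, 2): d=(-6,-4) top-left  bias=+0
  edge (2, 2)→(8, 2): d=(6,0) top-left  bias=+0
    (2,1)@(5, 3): e=[12,6,6] → #
    (3,1)@(7, 3): e=[4,14,6] → #
    (4,1)@(9, 3): e=[-4,22,6] → ·
    (2,2)@(5, 5): e=[12,-6,18] → ·
    (3,2)@(7, 5): e=[4,2,18] → #
    (4,2)@(9, 5): e=[-4,10,18] → ·
    (3,3)@(7, 7): e=[4,-10,30] → ·
  covered (3 px):
    · · · · ·
    · · # # ·
    · · · # ·
    · · · · ·
T1:
  2·area = 40  (B↔C swapped to make it positive)
  edge (8, 8)→(0, 8): d=(-8,0) right/bottom  bias=-1
  edge (0, 8)→(5, 3): d=(5,-5) top-left  bias=+0
  edge (5, 3)→(8, 8): d=(3,5) right/bottom  bias=-1
    (3,0)@(7, 1): e=[56,0,-16] → ·  [on edge]
    (2,1)@(5, 3): e=[40,0,0] → ·  [on edge]
    (1,2)@(3, 5): e=[24,0,16] → #  [on edge]
    (2,2)@(5, 5): e=[24,10,6] → #
    (3,2)@(7, 5): e=[24,20,-4] → ·
    (0,3)@(1, 7): e=[8,0,32] → #  [on edge]
    (3,3)@(7, 7): e=[8,30,2] → #
    (4,3)@(9, 7): e=[8,40,-8] → ·
  covered (6 px):
    · · · · ·
    · · · · ·
    · # # · ·
    # # # # ·

Final: 9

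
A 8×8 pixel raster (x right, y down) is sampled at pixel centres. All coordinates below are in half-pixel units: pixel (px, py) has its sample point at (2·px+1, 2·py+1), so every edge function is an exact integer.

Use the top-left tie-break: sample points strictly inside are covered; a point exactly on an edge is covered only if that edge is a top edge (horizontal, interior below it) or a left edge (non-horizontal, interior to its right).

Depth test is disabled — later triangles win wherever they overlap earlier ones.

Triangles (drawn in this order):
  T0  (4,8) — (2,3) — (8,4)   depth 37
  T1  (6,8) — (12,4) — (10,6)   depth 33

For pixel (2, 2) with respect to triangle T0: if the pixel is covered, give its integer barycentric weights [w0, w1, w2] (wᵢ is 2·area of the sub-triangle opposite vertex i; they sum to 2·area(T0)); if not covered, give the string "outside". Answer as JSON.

T0:
  2·area = 28
  edge (4, 8)→(2, 3): d=(-2,-5) top-left  bias=+0
  edge (2, 3)→(8, 4): d=(6,1) right/bottom  bias=-1
  edge (8, 4)→(4, 8): d=(-4,4) right/bottom  bias=-1
    (5,0)@(11, 1): e=[49,-21,0] → .  [on edge]
    (4,1)@(9, 3): e=[35,-7,0] → .  [on edge]
    (1,2)@(3, 5): e=[1,11,16] → X
    (2,2)@(5, 5): e=[11,9,8] → X
    (3,2)@(7, 5): e=[21,7,0] → .  [on edge]
    (1,3)@(3, 7): e=[-3,23,8] → .
    (2,3)@(5, 7): e=[7,21,0] → .  [on edge]
    (1,4)@(3, 9): e=[-7,35,0] → .  [on edge]
    (0,5)@(1, 11): e=[-21,49,0] → .  [on edge]
  covered (2 px):
    . . . . . . . .
    . . . . . . . .
    . X X . . . . .
    . . . . . . . .
    . . . . . . . .
    . . . . . . . .
    . . . . . . . .
    . . . . . . . .
T1:
  2·area = 4
  edge (6, 8)→(12, 4): d=(6,-4) top-left  bias=+0
  edge (12, 4)→(10, 6): d=(-2,2) right/bottom  bias=-1
  edge (10, 6)→(6, 8): d=(-4,2) right/bottom  bias=-1
    (7,0)@(15, 1): e=[-6,0,10] → .  [on edge]
    (6,1)@(13, 3): e=[-2,0,6] → .  [on edge]
    (5,2)@(11, 5): e=[2,0,2] → .  [on edge]
    (4,3)@(9, 7): e=[6,0,-2] → .  [on edge]
    (3,4)@(7, 9): e=[10,0,-6] → .  [on edge]
    (2,5)@(5, 11): e=[14,0,-10] → .  [on edge]
    (1,6)@(3, 13): e=[18,0,-14] → .  [on edge]
    (0,7)@(1, 15): e=[22,0,-18] → .  [on edge]
  covered (0 px):
    . . . . . . . .
    . . . . . . . .
    . . . . . . . .
    . . . . . . . .
    . . . . . . . .
    . . . . . . . .
    . . . . . . . .
    . . . . . . . .

Final: [9,8,11]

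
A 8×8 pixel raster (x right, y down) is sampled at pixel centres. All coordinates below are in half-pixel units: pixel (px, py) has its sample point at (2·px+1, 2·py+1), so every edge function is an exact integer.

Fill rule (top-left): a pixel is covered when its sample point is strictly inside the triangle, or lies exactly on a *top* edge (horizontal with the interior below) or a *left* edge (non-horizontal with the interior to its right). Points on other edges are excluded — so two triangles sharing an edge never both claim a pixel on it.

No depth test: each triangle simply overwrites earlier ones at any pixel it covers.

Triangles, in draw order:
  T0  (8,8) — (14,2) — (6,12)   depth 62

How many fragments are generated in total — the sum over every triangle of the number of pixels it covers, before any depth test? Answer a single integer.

T0:
  2·area = 12
  edge (8, 8)→(14, 2): d=(6,-6) top-left  bias=+0
  edge (14, 2)→(6, 12): d=(-8,10) right/bottom  bias=-1
  edge (6, 12)→(8, 8): d=(2,-4) top-left  bias=+0
    (7,0)@(15, 1): e=[0,-2,14] → ·  [on edge]
    (6,1)@(13, 3): e=[0,2,10] → █  [on edge]
    (7,1)@(15, 3): e=[12,-18,18] → ·
    (5,2)@(11, 5): e=[0,6,6] → █  [on edge]
    (6,2)@(13, 5): e=[12,-14,14] → ·
    (4,3)@(9, 7): e=[0,10,2] → █  [on edge]
    (5,3)@(11, 7): e=[12,-10,10] → ·
    (3,4)@(7, 9): e=[0,14,-2] → ·  [on edge]
    (4,4)@(9, 9): e=[12,-6,6] → ·
    (2,5)@(5, 11): e=[0,18,-6] → ·  [on edge]
    (1,6)@(3, 13): e=[0,22,-10] → ·  [on edge]
    (0,7)@(1, 15): e=[0,26,-14] → ·  [on edge]
  covered (3 px):
    · · · · · · · ·
    · · · · · · █ ·
    · · · · · █ · ·
    · · · · █ · · ·
    · · · · · · · ·
    · · · · · · · ·
    · · · · · · · ·
    · · · · · · · ·

Result: 3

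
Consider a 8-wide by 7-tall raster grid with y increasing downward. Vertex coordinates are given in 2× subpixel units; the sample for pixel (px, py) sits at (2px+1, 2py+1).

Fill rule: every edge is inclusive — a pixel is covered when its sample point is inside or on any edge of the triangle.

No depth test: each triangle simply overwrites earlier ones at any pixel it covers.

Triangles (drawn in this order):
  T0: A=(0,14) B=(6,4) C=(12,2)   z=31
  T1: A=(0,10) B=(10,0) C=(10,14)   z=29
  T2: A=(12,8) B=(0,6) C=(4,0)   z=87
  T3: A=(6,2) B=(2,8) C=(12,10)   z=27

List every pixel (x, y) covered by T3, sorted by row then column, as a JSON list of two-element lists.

T0:
  2·area = 48
  edge (0, 14)→(6, 4): d=(6,-10) inclusive
  edge (6, 4)→(12, 2): d=(6,-2) inclusive
  edge (12, 2)→(0, 14): d=(-12,12) inclusive
    (6,0)@(13, 1): e=[52,-4,0] → ·  [on edge]
    (7,0)@(15, 1): e=[72,0,-24] → ·  [on edge]
    (4,1)@(9, 3): e=[24,0,24] → █  [on edge]
    (5,1)@(11, 3): e=[44,4,0] → █  [on edge]
    (6,1)@(13, 3): e=[64,8,-24] → ·
    (1,2)@(3, 5): e=[-24,0,72] → ·  [on edge]
    (3,2)@(7, 5): e=[16,8,24] → █
    (4,2)@(9, 5): e=[36,12,0] → █  [on edge]
    (5,2)@(11, 5): e=[56,16,-24] → ·
    (2,3)@(5, 7): e=[8,16,24] → █
    (3,3)@(7, 7): e=[28,20,0] → █  [on edge]
    (4,3)@(9, 7): e=[48,24,-24] → ·
    (1,4)@(3, 9): e=[0,24,24] → █  [on edge]
    (2,4)@(5, 9): e=[20,28,0] → █  [on edge]
    (1,5)@(3, 11): e=[12,36,0] → █  [on edge]
    (0,6)@(1, 13): e=[4,44,0] → █  [on edge]
  covered (10 px):
    · · · · · · · ·
    · · · · █ █ · ·
    · · · █ █ · · ·
    · · █ █ · · · ·
    · █ █ · · · · ·
    · █ · · · · · ·
    █ · · · · · · ·
T1:
  2·area = 140
  edge (0, 10)→(10, 0): d=(10,-10) inclusive
  edge (10, 0)→(10, 14): d=(0,14) inclusive
  edge (10, 14)→(0, 10): d=(-10,-4) inclusive
    (4,0)@(9, 1): e=[0,14,126] → █  [on edge]
    (5,0)@(11, 1): e=[20,-14,134] → ·
    (3,1)@(7, 3): e=[0,42,98] → █  [on edge]
    (5,1)@(11, 3): e=[40,-14,114] → ·
    (2,2)@(5, 5): e=[0,70,70] → █  [on edge]
    (5,2)@(11, 5): e=[60,-14,94] → ·
    (1,3)@(3, 7): e=[0,98,42] → █  [on edge]
    (5,3)@(11, 7): e=[80,-14,74] → ·
    (0,4)@(1, 9): e=[0,126,14] → █  [on edge]
    (5,4)@(11, 9): e=[100,-14,54] → ·
    (0,5)@(1, 11): e=[20,126,-6] → ·
    (1,5)@(3, 11): e=[40,98,2] → █
  covered (20 px):
    · · · · █ · · ·
    · · · █ █ · · ·
    · · █ █ █ · · ·
    · █ █ █ █ · · ·
    █ █ █ █ █ · · ·
    · █ █ █ █ · · ·
    · · · · █ · · ·
T2:
  2·area = 80
  edge (12, 8)→(0, 6): d=(-12,-2) inclusive
  edge (0, 6)→(4, 0): d=(4,-6) inclusive
  edge (4, 0)→(12, 8): d=(8,8) inclusive
    (2,0)@(5, 1): e=[70,10,0] → █  [on edge]
    (3,0)@(7, 1): e=[74,22,-16] → ·
    (1,1)@(3, 3): e=[42,6,32] → █
    (3,1)@(7, 3): e=[50,30,0] → █  [on edge]
    (4,1)@(9, 3): e=[54,42,-16] → ·
    (0,2)@(1, 5): e=[14,2,64] → █
    (4,2)@(9, 5): e=[30,50,0] → █  [on edge]
    (5,2)@(11, 5): e=[34,62,-16] → ·
    (0,3)@(1, 7): e=[-10,10,80] → ·
    (1,3)@(3, 7): e=[-6,22,64] → ·
    (2,3)@(5, 7): e=[-2,34,48] → ·
    (3,3)@(7, 7): e=[2,46,32] → █
    (5,3)@(11, 7): e=[10,70,0] → █  [on edge]
    (6,4)@(13, 9): e=[-10,90,0] → ·  [on edge]
    (7,5)@(15, 11): e=[-30,110,0] → ·  [on edge]
  covered (12 px):
    · · █ · · · · ·
    · █ █ █ · · · ·
    █ █ █ █ █ · · ·
    · · · █ █ █ · ·
    · · · · · · · ·
    · · · · · · · ·
    · · · · · · · ·
T3:
  2·area = 68  (B↔C swapped to make it positive)
  edge (6, 2)→(12, 10): d=(6,8) inclusive
  edge (12, 10)→(2, 8): d=(-10,-2) inclusive
  edge (2, 8)→(6, 2): d=(4,-6) inclusive
    (2,2)@(5, 5): e=[26,36,6] → █
    (3,2)@(7, 5): e=[10,40,18] → █
    (4,2)@(9, 5): e=[-6,44,30] → ·
    (1,3)@(3, 7): e=[54,12,2] → █
    (4,3)@(9, 7): e=[6,24,38] → █
    (5,3)@(11, 7): e=[-10,28,50] → ·
    (1,4)@(3, 9): e=[66,-8,10] → ·
    (2,4)@(5, 9): e=[50,-4,22] → ·
    (3,4)@(7, 9): e=[34,0,34] → █  [on edge]
    (5,4)@(11, 9): e=[2,8,58] → █
    (6,4)@(13, 9): e=[-14,12,70] → ·
    (3,5)@(7, 11): e=[46,-20,42] → ·
  covered (9 px):
    · · · · · · · ·
    · · · · · · · ·
    · · █ █ · · · ·
    · █ █ █ █ · · ·
    · · · █ █ █ · ·
    · · · · · · · ·
    · · · · · · · ·

Result: [[2,2],[3,2],[1,3],[2,3],[3,3],[4,3],[3,4],[4,4],[5,4]]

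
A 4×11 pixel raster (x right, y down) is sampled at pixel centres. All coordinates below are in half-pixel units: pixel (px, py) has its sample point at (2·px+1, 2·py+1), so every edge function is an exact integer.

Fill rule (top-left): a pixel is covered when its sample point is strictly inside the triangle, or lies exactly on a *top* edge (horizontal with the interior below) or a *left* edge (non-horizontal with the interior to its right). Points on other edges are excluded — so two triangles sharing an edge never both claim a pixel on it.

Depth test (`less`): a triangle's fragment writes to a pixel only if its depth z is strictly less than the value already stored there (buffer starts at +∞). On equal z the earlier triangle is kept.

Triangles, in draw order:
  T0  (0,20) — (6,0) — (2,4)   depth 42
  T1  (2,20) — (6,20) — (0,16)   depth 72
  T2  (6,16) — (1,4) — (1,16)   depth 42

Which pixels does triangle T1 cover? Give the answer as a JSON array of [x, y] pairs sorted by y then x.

T0:
  2·area = 56  (B↔C swapped to make it positive)
  edge (0, 20)→(2, 4): d=(2,-16) top-left  bias=+0
  edge (2, 4)→(6, 0): d=(4,-4) top-left  bias=+0
  edge (6, 0)→(0, 20): d=(-6,20) right/bottom  bias=-1
    (2,0)@(5, 1): e=[42,0,14] → X  [on edge]
    (3,0)@(7, 1): e=[74,8,-26] → .
    (1,1)@(3, 3): e=[14,0,42] → X  [on edge]
    (3,1)@(7, 3): e=[78,16,-38] → .
    (0,2)@(1, 5): e=[-14,0,70] → .  [on edge]
    (1,2)@(3, 5): e=[18,8,30] → X
    (2,2)@(5, 5): e=[50,16,-10] → .
    (1,3)@(3, 7): e=[22,16,18] → X
    (2,3)@(5, 7): e=[54,24,-22] → .
    (1,4)@(3, 9): e=[26,24,6] → X
    (2,4)@(5, 9): e=[58,32,-34] → .
    (1,5)@(3, 11): e=[30,32,-6] → .
  covered (8 px):
    . . X .
    . X X .
    . X . .
    . X . .
    . X . .
    . . . .
    X . . .
    X . . .
    . . . .
    . . . .
    . . . .
T1:
  2·area = 16  (B↔C swapped to make it positive)
  edge (2, 20)→(0, 16): d=(-2,-4) top-left  bias=+0
  edge (0, 16)→(6, 20): d=(6,4) right/bottom  bias=-1
  edge (6, 20)→(2, 20): d=(-4,0) right/bottom  bias=-1
    (0,8)@(1, 17): e=[2,2,12] → X
    (1,8)@(3, 17): e=[10,-6,12] → .
    (0,9)@(1, 19): e=[-2,14,4] → .
    (1,9)@(3, 19): e=[6,6,4] → X
    (2,9)@(5, 19): e=[14,-2,4] → .
    (1,10)@(3, 21): e=[2,18,-4] → .
  covered (2 px):
    . . . .
    . . . .
    . . . .
    . . . .
    . . . .
    . . . .
    . . . .
    . . . .
    X . . .
    . X . .
    . . . .
T2:
  2·area = 60  (B↔C swapped to make it positive)
  edge (6, 16)→(1, 16): d=(-5,0) right/bottom  bias=-1
  edge (1, 16)→(1, 4): d=(0,-12) top-left  bias=+0
  edge (1, 4)→(6, 16): d=(5,12) right/bottom  bias=-1
    (0,0)@(1, 1): e=[75,0,-15] → .  [on edge]
    (0,1)@(1, 3): e=[65,0,-5] → .  [on edge]
    (0,2)@(1, 5): e=[55,0,5] → X  [on edge]
    (1,2)@(3, 5): e=[55,24,-19] → .
    (0,3)@(1, 7): e=[45,0,15] → X  [on edge]
    (1,3)@(3, 7): e=[45,24,-9] → .
    (0,4)@(1, 9): e=[35,0,25] → X  [on edge]
    (1,4)@(3, 9): e=[35,24,1] → X
    (2,4)@(5, 9): e=[35,48,-23] → .
    (0,5)@(1, 11): e=[25,0,35] → X  [on edge]
    (2,5)@(5, 11): e=[25,48,-13] → .
    (0,6)@(1, 13): e=[15,0,45] → X  [on edge]
    (0,7)@(1, 15): e=[5,0,55] → X  [on edge]
    (0,8)@(1, 17): e=[-5,0,65] → .  [on edge]
    (0,9)@(1, 19): e=[-15,0,75] → .  [on edge]
    (0,10)@(1, 21): e=[-25,0,85] → .  [on edge]
  covered (11 px):
    . . . .
    . . . .
    X . . .
    X . . .
    X X . .
    X X . .
    X X . .
    X X X .
    . . . .
    . . . .
    . . . .

Result: [[0,8],[1,9]]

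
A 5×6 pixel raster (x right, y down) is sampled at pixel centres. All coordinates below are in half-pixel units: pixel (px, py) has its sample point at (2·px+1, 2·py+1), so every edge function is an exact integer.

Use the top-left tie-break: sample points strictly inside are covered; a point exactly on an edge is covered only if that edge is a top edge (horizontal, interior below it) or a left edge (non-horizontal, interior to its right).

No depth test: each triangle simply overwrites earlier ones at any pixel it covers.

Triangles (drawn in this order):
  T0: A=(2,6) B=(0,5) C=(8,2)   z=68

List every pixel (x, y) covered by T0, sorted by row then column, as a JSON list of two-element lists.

T0:
  2·area = 14
  edge (2, 6)→(0, 5): d=(-2,-1) top-left  bias=+0
  edge (0, 5)→(8, 2): d=(8,-3) top-left  bias=+0
  edge (8, 2)→(2, 6): d=(-6,4) right/bottom  bias=-1
    (0,2)@(1, 5): e=[1,3,10] → X
    (1,2)@(3, 5): e=[3,9,2] → X
    (2,2)@(5, 5): e=[5,15,-6] → .
    (0,3)@(1, 7): e=[-3,19,-2] → .
    (1,3)@(3, 7): e=[-1,25,-10] → .
  covered (2 px):
    . . . . .
    . . . . .
    X X . . .
    . . . . .
    . . . . .
    . . . . .

Result: [[0,2],[1,2]]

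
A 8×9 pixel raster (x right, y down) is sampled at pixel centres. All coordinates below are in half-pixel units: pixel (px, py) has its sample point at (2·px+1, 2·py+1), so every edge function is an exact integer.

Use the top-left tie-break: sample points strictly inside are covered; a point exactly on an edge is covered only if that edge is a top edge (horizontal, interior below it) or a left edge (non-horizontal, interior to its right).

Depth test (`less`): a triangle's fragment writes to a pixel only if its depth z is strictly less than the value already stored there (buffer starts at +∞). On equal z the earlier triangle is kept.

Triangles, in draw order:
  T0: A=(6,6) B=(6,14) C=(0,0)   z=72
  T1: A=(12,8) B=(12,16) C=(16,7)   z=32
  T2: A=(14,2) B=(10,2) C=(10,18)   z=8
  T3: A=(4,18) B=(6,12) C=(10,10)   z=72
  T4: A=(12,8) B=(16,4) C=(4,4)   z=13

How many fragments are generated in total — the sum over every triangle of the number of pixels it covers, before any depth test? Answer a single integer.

T0:
  2·area = 48
  edge (6, 6)→(6, 14): d=(0,8) right/bottom  bias=-1
  edge (6, 14)→(0, 0): d=(-6,-14) top-left  bias=+0
  edge (0, 0)→(6, 6): d=(6,6) right/bottom  bias=-1
    (0,0)@(1, 1): e=[40,8,0] → ·  [on edge]
    (1,1)@(3, 3): e=[24,24,0] → ·  [on edge]
    (1,2)@(3, 5): e=[24,12,12] → █
    (2,2)@(5, 5): e=[8,40,0] → ·  [on edge]
    (1,3)@(3, 7): e=[24,0,24] → █  [on edge]
    (2,3)@(5, 7): e=[8,28,12] → █
    (3,3)@(7, 7): e=[-8,56,0] → ·  [on edge]
    (1,4)@(3, 9): e=[24,-12,36] → ·
    (2,4)@(5, 9): e=[8,16,24] → █
    (3,4)@(7, 9): e=[-8,44,12] → ·
    (4,4)@(9, 9): e=[-24,72,0] → ·  [on edge]
    (2,5)@(5, 11): e=[8,4,36] → █
    (5,5)@(11, 11): e=[-40,88,0] → ·  [on edge]
    (6,6)@(13, 13): e=[-56,104,0] → ·  [on edge]
    (7,7)@(15, 15): e=[-72,120,0] → ·  [on edge]
  covered (5 px):
    · · · · · · · ·
    · · · · · · · ·
    · █ · · · · · ·
    · █ █ · · · · ·
    · · █ · · · · ·
    · · █ · · · · ·
    · · · · · · · ·
    · · · · · · · ·
    · · · · · · · ·
T1:
  2·area = 32  (B↔C swapped to make it positive)
  edge (12, 8)→(16, 7): d=(4,-1) top-left  bias=+0
  edge (16, 7)→(12, 16): d=(-4,9) right/bottom  bias=-1
  edge (12, 16)→(12, 8): d=(0,-8) top-left  bias=+0
    (6,4)@(13, 9): e=[5,19,8] → █
    (7,4)@(15, 9): e=[7,1,24] → █
    (6,5)@(13, 11): e=[13,11,8] → █
    (7,5)@(15, 11): e=[15,-7,24] → ·
    (6,6)@(13, 13): e=[21,3,8] → █
    (7,6)@(15, 13): e=[23,-15,24] → ·
    (6,7)@(13, 15): e=[29,-5,8] → ·
  covered (4 px):
    · · · · · · · ·
    · · · · · · · ·
    · · · · · · · ·
    · · · · · · · ·
    · · · · · · █ █
    · · · · · · █ ·
    · · · · · · █ ·
    · · · · · · · ·
    · · · · · · · ·
T2:
  2·area = 64  (B↔C swapped to make it positive)
  edge (14, 2)→(10, 18): d=(-4,16) right/bottom  bias=-1
  edge (10, 18)→(10, 2): d=(0,-16) top-left  bias=+0
  edge (10, 2)→(14, 2): d=(4,0) top-left  bias=+0
    (5,1)@(11, 3): e=[44,16,4] → █
    (6,1)@(13, 3): e=[12,48,4] → █
    (7,1)@(15, 3): e=[-20,80,4] → ·
    (5,2)@(11, 5): e=[36,16,12] → █
    (7,2)@(15, 5): e=[-28,80,12] → ·
    (5,3)@(11, 7): e=[28,16,20] → █
    (6,3)@(13, 7): e=[-4,48,20] → ·
    (5,4)@(11, 9): e=[20,16,28] → █
    (6,4)@(13, 9): e=[-12,48,28] → ·
    (5,5)@(11, 11): e=[12,16,36] → █
    (6,5)@(13, 11): e=[-20,48,36] → ·
    (5,6)@(11, 13): e=[4,16,44] → █
  covered (8 px):
    · · · · · · · ·
    · · · · · █ █ ·
    · · · · · █ █ ·
    · · · · · █ · ·
    · · · · · █ · ·
    · · · · · █ · ·
    · · · · · █ · ·
    · · · · · · · ·
    · · · · · · · ·
T3:
  2·area = 20
  edge (4, 18)→(6, 12): d=(2,-6) top-left  bias=+0
  edge (6, 12)→(10, 10): d=(4,-2) top-left  bias=+0
  edge (10, 10)→(4, 18): d=(-6,8) right/bottom  bias=-1
    (4,1)@(9, 3): e=[0,-30,50] → ·  [on edge]
    (3,4)@(7, 9): e=[0,-10,30] → ·  [on edge]
    (4,5)@(9, 11): e=[16,2,2] → █
    (5,5)@(11, 11): e=[28,6,-14] → ·
    (3,6)@(7, 13): e=[8,6,6] → █
    (4,6)@(9, 13): e=[20,10,-10] → ·
    (2,7)@(5, 15): e=[0,10,10] → █  [on edge]
    (3,7)@(7, 15): e=[12,14,-6] → ·
    (2,8)@(5, 17): e=[4,18,-2] → ·
  covered (3 px):
    · · · · · · · ·
    · · · · · · · ·
    · · · · · · · ·
    · · · · · · · ·
    · · · · · · · ·
    · · · · █ · · ·
    · · · █ · · · ·
    · · █ · · · · ·
    · · · · · · · ·
T4:
  2·area = 48  (B↔C swapped to make it positive)
  edge (12, 8)→(4, 4): d=(-8,-4) top-left  bias=+0
  edge (4, 4)→(16, 4): d=(12,0) top-left  bias=+0
  edge (16, 4)→(12, 8): d=(-4,4) right/bottom  bias=-1
    (3,2)@(7, 5): e=[4,12,32] → █
    (4,2)@(9, 5): e=[12,12,24] → █
    (5,2)@(11, 5): e=[20,12,16] → █
    (6,2)@(13, 5): e=[28,12,8] → █
    (7,2)@(15, 5): e=[36,12,0] → ·  [on edge]
    (3,3)@(7, 7): e=[-12,36,24] → ·
    (4,3)@(9, 7): e=[-4,36,16] → ·
    (5,3)@(11, 7): e=[4,36,8] → █
    (6,3)@(13, 7): e=[12,36,0] → ·  [on edge]
    (5,4)@(11, 9): e=[-12,60,0] → ·  [on edge]
    (4,5)@(9, 11): e=[-36,84,0] → ·  [on edge]
    (3,6)@(7, 13): e=[-60,108,0] → ·  [on edge]
    (2,7)@(5, 15): e=[-84,132,0] → ·  [on edge]
    (1,8)@(3, 17): e=[-108,156,0] → ·  [on edge]
  covered (5 px):
    · · · · · · · ·
    · · · · · · · ·
    · · · █ █ █ █ ·
    · · · · · █ · ·
    · · · · · · · ·
    · · · · · · · ·
    · · · · · · · ·
    · · · · · · · ·
    · · · · · · · ·

Final: 25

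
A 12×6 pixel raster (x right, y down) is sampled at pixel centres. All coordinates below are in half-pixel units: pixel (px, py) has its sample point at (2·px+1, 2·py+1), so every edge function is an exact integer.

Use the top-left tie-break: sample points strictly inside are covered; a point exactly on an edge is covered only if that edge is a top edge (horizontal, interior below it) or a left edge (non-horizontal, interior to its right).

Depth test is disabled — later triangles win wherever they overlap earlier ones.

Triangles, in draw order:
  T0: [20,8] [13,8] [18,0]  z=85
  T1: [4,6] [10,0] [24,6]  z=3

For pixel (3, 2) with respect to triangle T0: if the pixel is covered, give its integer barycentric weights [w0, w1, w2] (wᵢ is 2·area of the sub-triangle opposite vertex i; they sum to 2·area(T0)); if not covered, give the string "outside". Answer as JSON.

T0:
  2·area = 56
  edge (20, 8)→(13, 8): d=(-7,0) right/bottom  bias=-1
  edge (13, 8)→(18, 0): d=(5,-8) top-left  bias=+0
  edge (18, 0)→(20, 8): d=(2,8) right/bottom  bias=-1
    (8,1)@(17, 3): e=[35,7,14] → █
    (9,1)@(19, 3): e=[35,23,-2] → ·
    (7,2)@(15, 5): e=[21,1,34] → █
    (9,2)@(19, 5): e=[21,33,2] → █
    (10,2)@(21, 5): e=[21,49,-14] → ·
    (7,3)@(15, 7): e=[7,11,38] → █
    (10,3)@(21, 7): e=[7,59,-10] → ·
    (7,4)@(15, 9): e=[-7,21,42] → ·
    (8,4)@(17, 9): e=[-7,37,26] → ·
    (9,4)@(19, 9): e=[-7,53,10] → ·
  covered (7 px):
    · · · · · · · · · · · ·
    · · · · · · · · █ · · ·
    · · · · · · · █ █ █ · ·
    · · · · · · · █ █ █ · ·
    · · · · · · · · · · · ·
    · · · · · · · · · · · ·
T1:
  2·area = 120
  edge (4, 6)→(10, 0): d=(6,-6) top-left  bias=+0
  edge (10, 0)→(24, 6): d=(14,6) right/bottom  bias=-1
  edge (24, 6)→(4, 6): d=(-20,0) right/bottom  bias=-1
    (4,0)@(9, 1): e=[0,20,100] → █  [on edge]
    (5,0)@(11, 1): e=[12,8,100] → █
    (6,0)@(13, 1): e=[24,-4,100] → ·
    (3,1)@(7, 3): e=[0,60,60] → █  [on edge]
    (6,1)@(13, 3): e=[36,24,60] → █
    (7,1)@(15, 3): e=[48,12,60] → █
    (8,1)@(17, 3): e=[60,0,60] → ·  [on edge]
    (2,2)@(5, 5): e=[0,100,20] → █  [on edge]
    (8,2)@(17, 5): e=[72,28,20] → █
    (9,2)@(19, 5): e=[84,16,20] → █
    (10,2)@(21, 5): e=[96,4,20] → █
    (11,2)@(23, 5): e=[108,-8,20] → ·
    (1,3)@(3, 7): e=[0,140,-20] → ·  [on edge]
    (0,4)@(1, 9): e=[0,180,-60] → ·  [on edge]
  covered (16 px):
    · · · · █ █ · · · · · ·
    · · · █ █ █ █ █ · · · ·
    · · █ █ █ █ █ █ █ █ █ ·
    · · · · · · · · · · · ·
    · · · · · · · · · · · ·
    · · · · · · · · · · · ·

Final: "outside"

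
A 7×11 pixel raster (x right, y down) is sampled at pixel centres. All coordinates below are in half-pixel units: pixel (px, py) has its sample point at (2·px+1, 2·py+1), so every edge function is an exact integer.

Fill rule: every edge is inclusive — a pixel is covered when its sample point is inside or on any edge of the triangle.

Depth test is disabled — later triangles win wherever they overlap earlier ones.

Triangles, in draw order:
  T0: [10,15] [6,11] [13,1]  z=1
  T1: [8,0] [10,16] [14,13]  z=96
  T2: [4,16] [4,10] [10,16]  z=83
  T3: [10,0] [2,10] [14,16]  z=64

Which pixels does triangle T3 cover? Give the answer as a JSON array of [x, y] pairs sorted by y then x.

T0:
  2·area = 68
  edge (10, 15)→(6, 11): d=(-4,-4) inclusive
  edge (6, 11)→(13, 1): d=(7,-10) inclusive
  edge (13, 1)→(10, 15): d=(-3,14) inclusive
    (6,0)@(13, 1): e=[68,0,0] → █  [on edge]
    (6,1)@(13, 3): e=[60,14,-6] → ·
    (5,2)@(11, 5): e=[44,8,16] → █
    (6,2)@(13, 5): e=[52,28,-12] → ·
    (4,3)@(9, 7): e=[28,2,38] → █
    (6,3)@(13, 7): e=[44,42,-18] → ·
    (4,4)@(9, 9): e=[20,16,32] → █
    (6,4)@(13, 9): e=[36,56,-24] → ·
    (3,5)@(7, 11): e=[4,10,54] → █
    (5,5)@(11, 11): e=[20,50,-2] → ·
    (3,6)@(7, 13): e=[-4,24,48] → ·
    (4,6)@(9, 13): e=[4,44,20] → █
  covered (9 px):
    · · · · · · █
    · · · · · · ·
    · · · · · █ ·
    · · · · █ █ ·
    · · · · █ █ ·
    · · · █ █ · ·
    · · · · █ · ·
    · · · · · · ·
    · · · · · · ·
    · · · · · · ·
    · · · · · · ·
T1:
  2·area = 70  (B↔C swapped to make it positive)
  edge (8, 0)→(14, 13): d=(6,13) inclusive
  edge (14, 13)→(10, 16): d=(-4,3) inclusive
  edge (10, 16)→(8, 0): d=(-2,-16) inclusive
    (4,1)@(9, 3): e=[5,55,10] → █
    (5,1)@(11, 3): e=[-21,49,42] → ·
    (4,2)@(9, 5): e=[17,47,6] → █
    (5,2)@(11, 5): e=[-9,41,38] → ·
    (4,3)@(9, 7): e=[29,39,2] → █
    (5,3)@(11, 7): e=[3,33,34] → █
    (6,3)@(13, 7): e=[-23,27,66] → ·
    (4,4)@(9, 9): e=[41,31,-2] → ·
    (5,4)@(11, 9): e=[15,25,30] → █
    (6,4)@(13, 9): e=[-11,19,62] → ·
    (5,5)@(11, 11): e=[27,17,26] → █
    (6,5)@(13, 11): e=[1,11,58] → █
  covered (10 px):
    · · · · · · ·
    · · · · █ · ·
    · · · · █ · ·
    · · · · █ █ ·
    · · · · · █ ·
    · · · · · █ █
    · · · · · █ █
    · · · · · █ ·
    · · · · · · ·
    · · · · · · ·
    · · · · · · ·
T2:
  2·area = 36
  edge (4, 16)→(4, 10): d=(0,-6) inclusive
  edge (4, 10)→(10, 16): d=(6,6) inclusive
  edge (10, 16)→(4, 16): d=(-6,0) inclusive
    (0,3)@(1, 7): e=[-18,0,54] → ·  [on edge]
    (1,4)@(3, 9): e=[-6,0,42] → ·  [on edge]
    (2,5)@(5, 11): e=[6,0,30] → █  [on edge]
    (3,5)@(7, 11): e=[18,-12,30] → ·
    (2,6)@(5, 13): e=[6,12,18] → █
    (3,6)@(7, 13): e=[18,0,18] → █  [on edge]
    (4,6)@(9, 13): e=[30,-12,18] → ·
    (2,7)@(5, 15): e=[6,24,6] → █
    (4,7)@(9, 15): e=[30,0,6] → █  [on edge]
    (5,7)@(11, 15): e=[42,-12,6] → ·
    (2,8)@(5, 17): e=[6,36,-6] → ·
    (3,8)@(7, 17): e=[18,24,-6] → ·
    (5,8)@(11, 17): e=[42,0,-6] → ·  [on edge]
    (6,9)@(13, 19): e=[54,0,-18] → ·  [on edge]
  covered (6 px):
    · · · · · · ·
    · · · · · · ·
    · · · · · · ·
    · · · · · · ·
    · · · · · · ·
    · · █ · · · ·
    · · █ █ · · ·
    · · █ █ █ · ·
    · · · · · · ·
    · · · · · · ·
    · · · · · · ·
T3:
  2·area = 168  (B↔C swapped to make it positive)
  edge (10, 0)→(14, 16): d=(4,16) inclusive
  edge (14, 16)→(2, 10): d=(-12,-6) inclusive
  edge (2, 10)→(10, 0): d=(8,-10) inclusive
    (4,1)@(9, 3): e=[28,126,14] → █
    (5,1)@(11, 3): e=[-4,138,34] → ·
    (3,2)@(7, 5): e=[68,90,10] → █
    (5,2)@(11, 5): e=[4,114,50] → █
    (6,2)@(13, 5): e=[-28,126,70] → ·
    (2,3)@(5, 7): e=[108,54,6] → █
    (6,3)@(13, 7): e=[-20,102,86] → ·
    (1,4)@(3, 9): e=[148,18,2] → █
    (6,4)@(13, 9): e=[-12,78,102] → ·
    (1,5)@(3, 11): e=[156,-6,18] → ·
    (2,5)@(5, 11): e=[124,6,38] → █
    (6,5)@(13, 11): e=[-4,54,118] → ·
  covered (21 px):
    · · · · · · ·
    · · · · █ · ·
    · · · █ █ █ ·
    · · █ █ █ █ ·
    · █ █ █ █ █ ·
    · · █ █ █ █ ·
    · · · · █ █ █
    · · · · · · █
    · · · · · · ·
    · · · · · · ·
    · · · · · · ·

Answer: [[4,1],[3,2],[4,2],[5,2],[2,3],[3,3],[4,3],[5,3],[1,4],[2,4],[3,4],[4,4],[5,4],[2,5],[3,5],[4,5],[5,5],[4,6],[5,6],[6,6],[6,7]]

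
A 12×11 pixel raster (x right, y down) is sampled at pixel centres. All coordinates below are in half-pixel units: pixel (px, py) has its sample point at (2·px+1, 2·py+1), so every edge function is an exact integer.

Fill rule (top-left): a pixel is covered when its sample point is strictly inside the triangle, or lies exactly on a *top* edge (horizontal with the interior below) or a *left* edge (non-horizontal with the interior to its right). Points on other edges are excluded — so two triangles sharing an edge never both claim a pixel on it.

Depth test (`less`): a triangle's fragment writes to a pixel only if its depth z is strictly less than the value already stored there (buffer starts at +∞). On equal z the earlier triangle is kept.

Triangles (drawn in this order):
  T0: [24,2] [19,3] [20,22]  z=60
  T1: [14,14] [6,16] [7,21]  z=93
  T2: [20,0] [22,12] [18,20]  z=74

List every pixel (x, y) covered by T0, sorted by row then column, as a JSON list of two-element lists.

T0:
  2·area = 96  (B↔C swapped to make it positive)
  edge (24, 2)→(20, 22): d=(-4,20) right/bottom  bias=-1
  edge (20, 22)→(19, 3): d=(-1,-19) top-left  bias=+0
  edge (19, 3)→(24, 2): d=(5,-1) top-left  bias=+0
    (9,1)@(19, 3): e=[96,0,0] → X  [on edge]
    (10,1)@(21, 3): e=[56,38,2] → X
    (11,1)@(23, 3): e=[16,76,4] → X
    (4,2)@(9, 5): e=[288,-192,0] → .  [on edge]
    (9,2)@(19, 5): e=[88,-2,10] → .
    (10,2)@(21, 5): e=[48,36,12] → X
    (10,3)@(21, 7): e=[40,34,22] → X
    (11,3)@(23, 7): e=[0,72,24] → .  [on edge]
    (10,4)@(21, 9): e=[32,32,32] → X
    (11,4)@(23, 9): e=[-8,70,34] → .
    (10,5)@(21, 11): e=[24,30,42] → X
    (11,5)@(23, 11): e=[-16,68,44] → .
    (10,8)@(21, 17): e=[0,24,72] → .  [on edge]
  covered (10 px):
    . . . . . . . . . . . .
    . . . . . . . . . X X X
    . . . . . . . . . . X X
    . . . . . . . . . . X .
    . . . . . . . . . . X .
    . . . . . . . . . . X .
    . . . . . . . . . . X .
    . . . . . . . . . . X .
    . . . . . . . . . . . .
    . . . . . . . . . . . .
    . . . . . . . . . . . .
T1:
  2·area = 42  (B↔C swapped to make it positive)
  edge (14, 14)→(7, 21): d=(-7,7) right/bottom  bias=-1
  edge (7, 21)→(6, 16): d=(-1,-5) top-left  bias=+0
  edge (6, 16)→(14, 14): d=(8,-2) top-left  bias=+0
    (1,0)@(3, 1): e=[168,0,-126] → .  [on edge]
    (11,2)@(23, 5): e=[0,96,-54] → .  [on edge]
    (10,3)@(21, 7): e=[0,84,-42] → .  [on edge]
    (9,4)@(19, 9): e=[0,72,-30] → .  [on edge]
    (2,5)@(5, 11): e=[84,0,-42] → .  [on edge]
    (8,5)@(17, 11): e=[0,60,-18] → .  [on edge]
    (7,6)@(15, 13): e=[0,48,-6] → .  [on edge]
    (5,7)@(11, 15): e=[14,26,2] → X
    (6,7)@(13, 15): e=[0,36,6] → .  [on edge]
    (3,8)@(7, 17): e=[28,4,10] → X
    (4,8)@(9, 17): e=[14,14,14] → X
    (5,8)@(11, 17): e=[0,24,18] → .  [on edge]
    (4,9)@(9, 19): e=[0,12,30] → .  [on edge]
    (3,10)@(7, 21): e=[0,0,42] → .  [on edge]
  covered (4 px):
    . . . . . . . . . . . .
    . . . . . . . . . . . .
    . . . . . . . . . . . .
    . . . . . . . . . . . .
    . . . . . . . . . . . .
    . . . . . . . . . . . .
    . . . . . . . . . . . .
    . . . . . X . . . . . .
    . . . X X . . . . . . .
    . . . X . . . . . . . .
    . . . . . . . . . . . .
T2:
  2·area = 64
  edge (20, 0)→(22, 12): d=(2,12) right/bottom  bias=-1
  edge (22, 12)→(18, 20): d=(-4,8) right/bottom  bias=-1
  edge (18, 20)→(20, 0): d=(2,-20) top-left  bias=+0
    (10,3)@(21, 7): e=[2,28,34] → X
    (11,3)@(23, 7): e=[-22,12,74] → .
    (10,4)@(21, 9): e=[6,20,38] → X
    (11,4)@(23, 9): e=[-18,4,78] → .
    (9,5)@(19, 11): e=[34,28,2] → X
    (11,5)@(23, 11): e=[-14,-4,82] → .
    (9,6)@(19, 13): e=[38,20,6] → X
    (11,6)@(23, 13): e=[-10,-12,86] → .
    (9,7)@(19, 15): e=[42,12,10] → X
    (10,7)@(21, 15): e=[18,-4,50] → .
    (9,8)@(19, 17): e=[46,4,14] → X
    (10,8)@(21, 17): e=[22,-12,54] → .
  covered (8 px):
    . . . . . . . . . . . .
    . . . . . . . . . . . .
    . . . . . . . . . . . .
    . . . . . . . . . . X .
    . . . . . . . . . . X .
    . . . . . . . . . X X .
    . . . . . . . . . X X .
    . . . . . . . . . X . .
    . . . . . . . . . X . .
    . . . . . . . . . . . .
    . . . . . . . . . . . .

Final: [[9,1],[10,1],[11,1],[10,2],[11,2],[10,3],[10,4],[10,5],[10,6],[10,7]]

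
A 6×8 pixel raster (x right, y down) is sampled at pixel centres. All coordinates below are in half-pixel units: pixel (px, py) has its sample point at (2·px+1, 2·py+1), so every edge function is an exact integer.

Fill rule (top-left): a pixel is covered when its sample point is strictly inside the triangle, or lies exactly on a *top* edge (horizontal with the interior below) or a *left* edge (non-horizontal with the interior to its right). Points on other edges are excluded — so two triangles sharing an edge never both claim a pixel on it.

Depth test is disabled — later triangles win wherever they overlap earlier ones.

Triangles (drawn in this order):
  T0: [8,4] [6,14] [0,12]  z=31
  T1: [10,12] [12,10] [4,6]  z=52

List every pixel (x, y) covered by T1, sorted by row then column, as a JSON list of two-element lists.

T0:
  2·area = 64
  edge (8, 4)→(6, 14): d=(-2,10) right/bottom  bias=-1
  edge (6, 14)→(0, 12): d=(-6,-2) top-left  bias=+0
  edge (0, 12)→(8, 4): d=(8,-8) top-left  bias=+0
    (5,0)@(11, 1): e=[-24,88,0] → .  [on edge]
    (4,1)@(9, 3): e=[-8,72,0] → .  [on edge]
    (3,2)@(7, 5): e=[8,56,0] → X  [on edge]
    (4,2)@(9, 5): e=[-12,60,16] → .
    (2,3)@(5, 7): e=[24,40,0] → X  [on edge]
    (4,3)@(9, 7): e=[-16,48,32] → .
    (1,4)@(3, 9): e=[40,24,0] → X  [on edge]
    (3,4)@(7, 9): e=[0,32,32] → .  [on edge]
    (0,5)@(1, 11): e=[56,8,0] → X  [on edge]
    (3,5)@(7, 11): e=[-4,20,48] → .
    (0,6)@(1, 13): e=[52,-4,16] → .
    (1,6)@(3, 13): e=[32,0,32] → X  [on edge]
    (4,7)@(9, 15): e=[-32,0,96] → .  [on edge]
  covered (10 px):
    . . . . . .
    . . . . . .
    . . . X . .
    . . X X . .
    . X X . . .
    X X X . . .
    . X X . . .
    . . . . . .
T1:
  2·area = 24  (B↔C swapped to make it positive)
  edge (10, 12)→(4, 6): d=(-6,-6) top-left  bias=+0
  edge (4, 6)→(12, 10): d=(8,4) right/bottom  bias=-1
  edge (12, 10)→(10, 12): d=(-2,2) right/bottom  bias=-1
    (0,1)@(1, 3): e=[0,-12,36] → .  [on edge]
    (1,2)@(3, 5): e=[0,-4,28] → .  [on edge]
    (2,3)@(5, 7): e=[0,4,20] → X  [on edge]
    (3,3)@(7, 7): e=[12,-4,16] → .
    (2,4)@(5, 9): e=[-12,20,16] → .
    (3,4)@(7, 9): e=[0,12,12] → X  [on edge]
    (4,4)@(9, 9): e=[12,4,8] → X
    (5,4)@(11, 9): e=[24,-4,4] → .
    (3,5)@(7, 11): e=[-12,28,8] → .
    (4,5)@(9, 11): e=[0,20,4] → X  [on edge]
    (5,5)@(11, 11): e=[12,12,0] → .  [on edge]
    (4,6)@(9, 13): e=[-12,36,0] → .  [on edge]
    (5,6)@(11, 13): e=[0,28,-4] → .  [on edge]
    (3,7)@(7, 15): e=[-36,60,0] → .  [on edge]
  covered (4 px):
    . . . . . .
    . . . . . .
    . . . . . .
    . . X . . .
    . . . X X .
    . . . . X .
    . . . . . .
    . . . . . .

Result: [[2,3],[3,4],[4,4],[4,5]]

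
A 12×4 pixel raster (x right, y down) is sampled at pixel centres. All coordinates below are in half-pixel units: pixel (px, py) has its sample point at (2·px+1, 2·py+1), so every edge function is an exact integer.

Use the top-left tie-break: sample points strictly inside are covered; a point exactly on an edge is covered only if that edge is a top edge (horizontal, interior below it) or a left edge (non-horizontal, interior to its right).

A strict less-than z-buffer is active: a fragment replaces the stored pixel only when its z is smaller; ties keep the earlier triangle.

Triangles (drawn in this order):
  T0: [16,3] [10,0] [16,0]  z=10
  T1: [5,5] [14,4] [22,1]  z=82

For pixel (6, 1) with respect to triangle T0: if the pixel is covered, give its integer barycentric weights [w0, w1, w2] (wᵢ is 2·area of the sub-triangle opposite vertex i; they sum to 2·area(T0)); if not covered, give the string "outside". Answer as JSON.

T0:
  2·area = 18
  edge (16, 3)→(10, 0): d=(-6,-3) top-left  bias=+0
  edge (10, 0)→(16, 0): d=(6,0) top-left  bias=+0
  edge (16, 0)→(16, 3): d=(0,3) right/bottom  bias=-1
    (6,0)@(13, 1): e=[3,6,9] → X
    (7,0)@(15, 1): e=[9,6,3] → X
    (8,0)@(17, 1): e=[15,6,-3] → .
    (6,1)@(13, 3): e=[-9,18,9] → .
    (7,1)@(15, 3): e=[-3,18,3] → .
  covered (2 px):
    . . . . . . X X . . . .
    . . . . . . . . . . . .
    . . . . . . . . . . . .
    . . . . . . . . . . . .
T1:
  2·area = 19  (B↔C swapped to make it positive)
  edge (5, 5)→(22, 1): d=(17,-4) top-left  bias=+0
  edge (22, 1)→(14, 4): d=(-8,3) right/bottom  bias=-1
  edge (14, 4)→(5, 5): d=(-9,1) right/bottom  bias=-1
    (7,1)@(15, 3): e=[6,5,8] → X
    (8,1)@(17, 3): e=[14,-1,6] → .
    (11,1)@(23, 3): e=[38,-19,0] → .  [on edge]
    (2,2)@(5, 5): e=[0,19,0] → .  [on edge]
    (7,2)@(15, 5): e=[40,-11,-10] → .
  covered (1 px):
    . . . . . . . . . . . .
    . . . . . . . X . . . .
    . . . . . . . . . . . .
    . . . . . . . . . . . .

Answer: "outside"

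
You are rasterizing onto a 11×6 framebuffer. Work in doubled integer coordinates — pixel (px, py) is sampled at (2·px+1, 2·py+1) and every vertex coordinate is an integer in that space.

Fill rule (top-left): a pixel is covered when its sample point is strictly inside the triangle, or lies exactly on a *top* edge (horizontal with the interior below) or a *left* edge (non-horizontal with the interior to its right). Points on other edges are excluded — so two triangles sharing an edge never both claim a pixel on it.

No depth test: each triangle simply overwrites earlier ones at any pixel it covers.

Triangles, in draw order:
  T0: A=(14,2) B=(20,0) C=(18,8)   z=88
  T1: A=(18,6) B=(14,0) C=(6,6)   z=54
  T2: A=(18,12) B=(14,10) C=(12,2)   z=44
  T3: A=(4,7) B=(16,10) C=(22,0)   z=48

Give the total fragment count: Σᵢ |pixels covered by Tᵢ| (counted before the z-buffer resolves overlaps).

T0:
  2·area = 44
  edge (14, 2)→(20, 0): d=(6,-2) top-left  bias=+0
  edge (20, 0)→(18, 8): d=(-2,8) right/bottom  bias=-1
  edge (18, 8)→(14, 2): d=(-4,-6) top-left  bias=+0
    (8,0)@(17, 1): e=[0,22,22] → █  [on edge]
    (9,0)@(19, 1): e=[4,6,34] → █
    (10,0)@(21, 1): e=[8,-10,46] → ·
    (5,1)@(11, 3): e=[0,66,-22] → ·  [on edge]
    (7,1)@(15, 3): e=[8,34,2] → █
    (10,1)@(21, 3): e=[20,-14,38] → ·
    (2,2)@(5, 5): e=[0,110,-66] → ·  [on edge]
    (7,2)@(15, 5): e=[20,30,-6] → ·
    (8,2)@(17, 5): e=[24,14,6] → █
    (9,2)@(19, 5): e=[28,-2,18] → ·
    (8,3)@(17, 7): e=[36,10,-2] → ·
  covered (6 px):
    · · · · · · · · █ █ ·
    · · · · · · · █ █ █ ·
    · · · · · · · · █ · ·
    · · · · · · · · · · ·
    · · · · · · · · · · ·
    · · · · · · · · · · ·
T1:
  2·area = 72  (B↔C swapped to make it positive)
  edge (18, 6)→(6, 6): d=(-12,0) right/bottom  bias=-1
  edge (6, 6)→(14, 0): d=(8,-6) top-left  bias=+0
  edge (14, 0)→(18, 6): d=(4,6) right/bottom  bias=-1
    (6,0)@(13, 1): e=[60,2,10] → █
    (7,0)@(15, 1): e=[60,14,-2] → ·
    (5,1)@(11, 3): e=[36,6,30] → █
    (7,1)@(15, 3): e=[36,30,6] → █
    (8,1)@(17, 3): e=[36,42,-6] → ·
    (4,2)@(9, 5): e=[12,10,50] → █
    (8,2)@(17, 5): e=[12,58,2] → █
    (9,2)@(19, 5): e=[12,70,-10] → ·
    (4,3)@(9, 7): e=[-12,26,58] → ·
    (5,3)@(11, 7): e=[-12,38,46] → ·
    (6,3)@(13, 7): e=[-12,50,34] → ·
    (7,3)@(15, 7): e=[-12,62,22] → ·
  covered (9 px):
    · · · · · · █ · · · ·
    · · · · · █ █ █ · · ·
    · · · · █ █ █ █ █ · ·
    · · · · · · · · · · ·
    · · · · · · · · · · ·
    · · · · · · · · · · ·
T2:
  2·area = 28
  edge (18, 12)→(14, 10): d=(-4,-2) top-left  bias=+0
  edge (14, 10)→(12, 2): d=(-2,-8) top-left  bias=+0
  edge (12, 2)→(18, 12): d=(6,10) right/bottom  bias=-1
    (6,2)@(13, 5): e=[18,2,8] → █
    (7,2)@(15, 5): e=[22,18,-12] → ·
    (6,3)@(13, 7): e=[10,-2,20] → ·
    (7,3)@(15, 7): e=[14,14,0] → ·  [on edge]
    (7,4)@(15, 9): e=[6,10,12] → █
    (8,4)@(17, 9): e=[10,26,-8] → ·
    (7,5)@(15, 11): e=[-2,6,24] → ·
    (8,5)@(17, 11): e=[2,22,4] → █
    (9,5)@(19, 11): e=[6,38,-16] → ·
  covered (3 px):
    · · · · · · · · · · ·
    · · · · · · · · · · ·
    · · · · · · █ · · · ·
    · · · · · · · · · · ·
    · · · · · · · █ · · ·
    · · · · · · · · █ · ·
T3:
  2·area = 138  (B↔C swapped to make it positive)
  edge (4, 7)→(22, 0): d=(18,-7) top-left  bias=+0
  edge (22, 0)→(16, 10): d=(-6,10) right/bottom  bias=-1
  edge (16, 10)→(4, 7): d=(-12,-3) top-left  bias=+0
    (10,0)@(21, 1): e=[11,4,123] → █
    (7,1)@(15, 3): e=[5,52,81] → █
    (8,1)@(17, 3): e=[19,32,87] → █
    (9,1)@(19, 3): e=[33,12,93] → █
    (10,1)@(21, 3): e=[47,-8,99] → ·
    (5,2)@(11, 5): e=[13,80,45] → █
    (6,2)@(13, 5): e=[27,60,51] → █
    (9,2)@(19, 5): e=[69,0,69] → ·  [on edge]
    (2,3)@(5, 7): e=[7,128,3] → █
    (3,3)@(7, 7): e=[21,108,9] → █
    (4,3)@(9, 7): e=[35,88,15] → █
    (9,3)@(19, 7): e=[105,-12,45] → ·
  covered (17 px):
    · · · · · · · · · · █
    · · · · · · · █ █ █ ·
    · · · · · █ █ █ █ · ·
    · · █ █ █ █ █ █ █ · ·
    · · · · · · █ █ · · ·
    · · · · · · · · · · ·

Result: 35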